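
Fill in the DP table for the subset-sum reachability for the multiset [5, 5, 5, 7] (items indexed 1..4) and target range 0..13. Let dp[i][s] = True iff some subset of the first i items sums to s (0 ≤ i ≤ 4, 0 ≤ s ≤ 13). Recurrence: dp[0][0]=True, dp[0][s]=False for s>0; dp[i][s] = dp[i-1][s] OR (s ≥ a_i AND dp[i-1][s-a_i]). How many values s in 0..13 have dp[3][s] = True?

i\s   0   1   2   3   4   5   6   7   8   9  10  11  12  13
  0   T   F   F   F   F   F   F   F   F   F   F   F   F   F
  1   T   F   F   F   F   T   F   F   F   F   F   F   F   F
  2   T   F   F   F   F   T   F   F   F   F   T   F   F   F
  3   T   F   F   F   F   T   F   F   F   F   T   F   F   F
  4   T   F   F   F   F   T   F   T   F   F   T   F   T   F

3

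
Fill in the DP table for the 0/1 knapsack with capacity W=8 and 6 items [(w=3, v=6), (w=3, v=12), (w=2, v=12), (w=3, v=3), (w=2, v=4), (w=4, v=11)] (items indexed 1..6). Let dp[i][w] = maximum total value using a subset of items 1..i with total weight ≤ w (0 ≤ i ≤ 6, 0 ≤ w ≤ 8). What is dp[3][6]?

24

i\w   0   1   2   3   4   5   6   7   8
  0   0   0   0   0   0   0   0   0   0
  1   0   0   0   6   6   6   6   6   6
  2   0   0   0  12  12  12  18  18  18
  3   0   0  12  12  12  24  24  24  30
  4   0   0  12  12  12  24  24  24  30
  5   0   0  12  12  16  24  24  28  30
  6   0   0  12  12  16  24  24  28  30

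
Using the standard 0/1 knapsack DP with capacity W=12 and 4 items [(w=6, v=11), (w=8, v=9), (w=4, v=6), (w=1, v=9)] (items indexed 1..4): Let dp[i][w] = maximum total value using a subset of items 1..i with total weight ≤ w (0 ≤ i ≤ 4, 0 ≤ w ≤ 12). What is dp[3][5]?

i\w   0   1   2   3   4   5   6   7   8   9  10  11  12
  0   0   0   0   0   0   0   0   0   0   0   0   0   0
  1   0   0   0   0   0   0  11  11  11  11  11  11  11
  2   0   0   0   0   0   0  11  11  11  11  11  11  11
  3   0   0   0   0   6   6  11  11  11  11  17  17  17
  4   0   9   9   9   9  15  15  20  20  20  20  26  26

6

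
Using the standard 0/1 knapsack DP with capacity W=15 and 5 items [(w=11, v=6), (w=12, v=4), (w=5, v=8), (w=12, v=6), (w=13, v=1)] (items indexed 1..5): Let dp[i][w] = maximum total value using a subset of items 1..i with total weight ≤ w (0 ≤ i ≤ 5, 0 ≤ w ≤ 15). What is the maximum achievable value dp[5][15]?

i\w   0   1   2   3   4   5   6   7   8   9  10  11  12  13  14  15
  0   0   0   0   0   0   0   0   0   0   0   0   0   0   0   0   0
  1   0   0   0   0   0   0   0   0   0   0   0   6   6   6   6   6
  2   0   0   0   0   0   0   0   0   0   0   0   6   6   6   6   6
  3   0   0   0   0   0   8   8   8   8   8   8   8   8   8   8   8
  4   0   0   0   0   0   8   8   8   8   8   8   8   8   8   8   8
  5   0   0   0   0   0   8   8   8   8   8   8   8   8   8   8   8

8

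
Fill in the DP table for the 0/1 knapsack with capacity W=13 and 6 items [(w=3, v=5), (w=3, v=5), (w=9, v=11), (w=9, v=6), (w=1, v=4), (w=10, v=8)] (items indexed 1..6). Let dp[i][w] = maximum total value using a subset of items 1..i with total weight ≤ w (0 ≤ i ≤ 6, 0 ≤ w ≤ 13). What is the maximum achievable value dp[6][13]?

20

i\w   0   1   2   3   4   5   6   7   8   9  10  11  12  13
  0   0   0   0   0   0   0   0   0   0   0   0   0   0   0
  1   0   0   0   5   5   5   5   5   5   5   5   5   5   5
  2   0   0   0   5   5   5  10  10  10  10  10  10  10  10
  3   0   0   0   5   5   5  10  10  10  11  11  11  16  16
  4   0   0   0   5   5   5  10  10  10  11  11  11  16  16
  5   0   4   4   5   9   9  10  14  14  14  15  15  16  20
  6   0   4   4   5   9   9  10  14  14  14  15  15  16  20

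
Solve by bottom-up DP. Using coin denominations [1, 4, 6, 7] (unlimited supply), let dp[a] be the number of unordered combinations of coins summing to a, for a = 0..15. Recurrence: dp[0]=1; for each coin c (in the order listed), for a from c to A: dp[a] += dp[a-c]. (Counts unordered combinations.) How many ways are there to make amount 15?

after  coin     0     1     2     3     4     5     6     7     8     9    10    11    12    13    14    15
          1     1     1     1     1     1     1     1     1     1     1     1     1     1     1     1     1
          4     1     1     1     1     2     2     2     2     3     3     3     3     4     4     4     4
          6     1     1     1     1     2     2     3     3     4     4     5     5     7     7     8     8
          7     1     1     1     1     2     2     3     4     5     5     6     7     9    10    12    13

13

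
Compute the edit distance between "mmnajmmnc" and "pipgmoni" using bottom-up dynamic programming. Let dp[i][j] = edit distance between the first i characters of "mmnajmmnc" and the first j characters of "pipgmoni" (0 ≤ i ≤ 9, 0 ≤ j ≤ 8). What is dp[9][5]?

8

   ''  p  i  p  g  m  o  n  i
''  0  1  2  3  4  5  6  7  8
 m  1  1  2  3  4  4  5  6  7
 m  2  2  2  3  4  4  5  6  7
 n  3  3  3  3  4  5  5  5  6
 a  4  4  4  4  4  5  6  6  6
 j  5  5  5  5  5  5  6  7  7
 m  6  6  6  6  6  5  6  7  8
 m  7  7  7  7  7  6  6  7  8
 n  8  8  8  8  8  7  7  6  7
 c  9  9  9  9  9  8  8  7  7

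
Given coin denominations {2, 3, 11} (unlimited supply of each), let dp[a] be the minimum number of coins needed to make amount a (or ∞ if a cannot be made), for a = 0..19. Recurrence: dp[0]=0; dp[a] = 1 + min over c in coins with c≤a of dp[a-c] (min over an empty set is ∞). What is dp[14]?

 a  0  1  2  3  4  5  6  7  8  9 10 11 12 13 14 15 16 17 18 19
dp  0  -  1  1  2  2  2  3  3  3  4  1  4  2  2  3  3  3  4  4
(- denotes ∞ / unreachable)

2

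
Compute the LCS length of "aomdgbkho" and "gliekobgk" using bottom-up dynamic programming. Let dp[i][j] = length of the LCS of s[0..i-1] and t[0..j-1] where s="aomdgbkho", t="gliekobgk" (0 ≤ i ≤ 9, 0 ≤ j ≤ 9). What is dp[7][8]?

2

   ''  g  l  i  e  k  o  b  g  k
''  0  0  0  0  0  0  0  0  0  0
 a  0  0  0  0  0  0  0  0  0  0
 o  0  0  0  0  0  0  1  1  1  1
 m  0  0  0  0  0  0  1  1  1  1
 d  0  0  0  0  0  0  1  1  1  1
 g  0  1  1  1  1  1  1  1  2  2
 b  0  1  1  1  1  1  1  2  2  2
 k  0  1  1  1  1  2  2  2  2  3
 h  0  1  1  1  1  2  2  2  2  3
 o  0  1  1  1  1  2  3  3  3  3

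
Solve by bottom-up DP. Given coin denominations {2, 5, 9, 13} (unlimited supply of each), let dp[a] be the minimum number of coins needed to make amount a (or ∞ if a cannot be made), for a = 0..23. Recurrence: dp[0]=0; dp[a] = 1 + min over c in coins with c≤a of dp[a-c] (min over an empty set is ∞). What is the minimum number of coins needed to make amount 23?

 a  0  1  2  3  4  5  6  7  8  9 10 11 12 13 14 15 16 17 18 19 20 21 22 23
dp  0  -  1  -  2  1  3  2  4  1  2  2  3  1  2  2  3  3  2  3  3  4  2  3
(- denotes ∞ / unreachable)

3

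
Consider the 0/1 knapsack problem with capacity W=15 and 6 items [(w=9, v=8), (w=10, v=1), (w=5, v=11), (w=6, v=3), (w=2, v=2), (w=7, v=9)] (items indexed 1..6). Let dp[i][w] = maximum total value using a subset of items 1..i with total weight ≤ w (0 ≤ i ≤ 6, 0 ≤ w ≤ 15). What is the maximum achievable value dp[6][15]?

22

i\w   0   1   2   3   4   5   6   7   8   9  10  11  12  13  14  15
  0   0   0   0   0   0   0   0   0   0   0   0   0   0   0   0   0
  1   0   0   0   0   0   0   0   0   0   8   8   8   8   8   8   8
  2   0   0   0   0   0   0   0   0   0   8   8   8   8   8   8   8
  3   0   0   0   0   0  11  11  11  11  11  11  11  11  11  19  19
  4   0   0   0   0   0  11  11  11  11  11  11  14  14  14  19  19
  5   0   0   2   2   2  11  11  13  13  13  13  14  14  16  19  19
  6   0   0   2   2   2  11  11  13  13  13  13  14  20  20  22  22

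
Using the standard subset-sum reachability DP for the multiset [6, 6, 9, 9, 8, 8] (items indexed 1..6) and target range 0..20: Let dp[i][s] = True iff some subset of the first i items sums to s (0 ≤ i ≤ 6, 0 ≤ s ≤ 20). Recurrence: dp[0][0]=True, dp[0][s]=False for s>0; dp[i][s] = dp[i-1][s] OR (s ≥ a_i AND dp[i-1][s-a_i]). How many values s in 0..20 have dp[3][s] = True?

i\s   0   1   2   3   4   5   6   7   8   9  10  11  12  13  14  15  16  17  18  19  20
  0   T   F   F   F   F   F   F   F   F   F   F   F   F   F   F   F   F   F   F   F   F
  1   T   F   F   F   F   F   T   F   F   F   F   F   F   F   F   F   F   F   F   F   F
  2   T   F   F   F   F   F   T   F   F   F   F   F   T   F   F   F   F   F   F   F   F
  3   T   F   F   F   F   F   T   F   F   T   F   F   T   F   F   T   F   F   F   F   F
  4   T   F   F   F   F   F   T   F   F   T   F   F   T   F   F   T   F   F   T   F   F
  5   T   F   F   F   F   F   T   F   T   T   F   F   T   F   T   T   F   T   T   F   T
  6   T   F   F   F   F   F   T   F   T   T   F   F   T   F   T   T   T   T   T   F   T

5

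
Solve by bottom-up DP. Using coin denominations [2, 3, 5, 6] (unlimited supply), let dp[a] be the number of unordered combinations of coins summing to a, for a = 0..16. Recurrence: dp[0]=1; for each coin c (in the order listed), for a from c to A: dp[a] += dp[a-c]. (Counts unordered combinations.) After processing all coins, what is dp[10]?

5

after  coin     0     1     2     3     4     5     6     7     8     9    10    11    12    13    14    15    16
          2     1     0     1     0     1     0     1     0     1     0     1     0     1     0     1     0     1
          3     1     0     1     1     1     1     2     1     2     2     2     2     3     2     3     3     3
          5     1     0     1     1     1     2     2     2     3     3     4     4     5     5     6     7     7
          6     1     0     1     1     1     2     3     2     4     4     5     6     8     7    10    11    12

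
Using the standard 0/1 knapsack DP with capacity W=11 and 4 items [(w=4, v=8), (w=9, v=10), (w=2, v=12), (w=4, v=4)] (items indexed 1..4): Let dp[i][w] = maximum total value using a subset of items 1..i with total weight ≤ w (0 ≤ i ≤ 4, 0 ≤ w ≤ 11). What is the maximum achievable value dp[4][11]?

i\w   0   1   2   3   4   5   6   7   8   9  10  11
  0   0   0   0   0   0   0   0   0   0   0   0   0
  1   0   0   0   0   8   8   8   8   8   8   8   8
  2   0   0   0   0   8   8   8   8   8  10  10  10
  3   0   0  12  12  12  12  20  20  20  20  20  22
  4   0   0  12  12  12  12  20  20  20  20  24  24

24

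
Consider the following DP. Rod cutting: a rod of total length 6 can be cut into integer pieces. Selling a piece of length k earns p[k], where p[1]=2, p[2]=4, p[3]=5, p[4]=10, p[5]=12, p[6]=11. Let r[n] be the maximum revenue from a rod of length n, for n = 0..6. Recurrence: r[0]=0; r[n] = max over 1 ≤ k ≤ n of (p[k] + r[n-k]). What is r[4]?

   n    0    1    2    3    4    5    6
r[n]    0    2    4    6   10   12   14

10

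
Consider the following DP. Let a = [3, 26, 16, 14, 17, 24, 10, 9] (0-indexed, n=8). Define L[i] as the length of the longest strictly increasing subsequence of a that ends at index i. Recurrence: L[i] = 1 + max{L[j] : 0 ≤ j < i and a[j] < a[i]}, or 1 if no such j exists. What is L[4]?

3

   i    0    1    2    3    4    5    6    7
a[i]    3   26   16   14   17   24   10    9
L[i]    1    2    2    2    3    4    2    2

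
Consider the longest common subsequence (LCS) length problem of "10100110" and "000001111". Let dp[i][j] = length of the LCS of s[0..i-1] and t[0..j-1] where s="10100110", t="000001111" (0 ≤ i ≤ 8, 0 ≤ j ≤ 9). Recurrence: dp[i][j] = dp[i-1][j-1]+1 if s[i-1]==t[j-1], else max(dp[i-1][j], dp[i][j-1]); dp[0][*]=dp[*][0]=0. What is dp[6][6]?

4

   ''  0  0  0  0  0  1  1  1  1
''  0  0  0  0  0  0  0  0  0  0
 1  0  0  0  0  0  0  1  1  1  1
 0  0  1  1  1  1  1  1  1  1  1
 1  0  1  1  1  1  1  2  2  2  2
 0  0  1  2  2  2  2  2  2  2  2
 0  0  1  2  3  3  3  3  3  3  3
 1  0  1  2  3  3  3  4  4  4  4
 1  0  1  2  3  3  3  4  5  5  5
 0  0  1  2  3  4  4  4  5  5  5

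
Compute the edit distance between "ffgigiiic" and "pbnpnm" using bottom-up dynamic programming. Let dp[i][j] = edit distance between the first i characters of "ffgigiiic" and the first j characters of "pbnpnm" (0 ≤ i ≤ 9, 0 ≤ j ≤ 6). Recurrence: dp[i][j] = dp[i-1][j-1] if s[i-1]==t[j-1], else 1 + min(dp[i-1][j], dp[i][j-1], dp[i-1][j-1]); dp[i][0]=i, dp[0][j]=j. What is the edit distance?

   ''  p  b  n  p  n  m
''  0  1  2  3  4  5  6
 f  1  1  2  3  4  5  6
 f  2  2  2  3  4  5  6
 g  3  3  3  3  4  5  6
 i  4  4  4  4  4  5  6
 g  5  5  5  5  5  5  6
 i  6  6  6  6  6  6  6
 i  7  7  7  7  7  7  7
 i  8  8  8  8  8  8  8
 c  9  9  9  9  9  9  9

9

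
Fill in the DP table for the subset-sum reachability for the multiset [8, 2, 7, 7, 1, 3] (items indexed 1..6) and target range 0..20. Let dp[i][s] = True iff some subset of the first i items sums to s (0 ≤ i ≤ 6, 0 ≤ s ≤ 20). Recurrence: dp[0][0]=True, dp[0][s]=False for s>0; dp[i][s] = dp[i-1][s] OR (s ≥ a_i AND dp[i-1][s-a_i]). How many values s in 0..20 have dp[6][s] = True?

i\s   0   1   2   3   4   5   6   7   8   9  10  11  12  13  14  15  16  17  18  19  20
  0   T   F   F   F   F   F   F   F   F   F   F   F   F   F   F   F   F   F   F   F   F
  1   T   F   F   F   F   F   F   F   T   F   F   F   F   F   F   F   F   F   F   F   F
  2   T   F   T   F   F   F   F   F   T   F   T   F   F   F   F   F   F   F   F   F   F
  3   T   F   T   F   F   F   F   T   T   T   T   F   F   F   F   T   F   T   F   F   F
  4   T   F   T   F   F   F   F   T   T   T   T   F   F   F   T   T   T   T   F   F   F
  5   T   T   T   T   F   F   F   T   T   T   T   T   F   F   T   T   T   T   T   F   F
  6   T   T   T   T   T   T   T   T   T   T   T   T   T   T   T   T   T   T   T   T   T

21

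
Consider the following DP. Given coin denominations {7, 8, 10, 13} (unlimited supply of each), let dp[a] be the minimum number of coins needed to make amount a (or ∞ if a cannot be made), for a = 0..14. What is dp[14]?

2

 a  0  1  2  3  4  5  6  7  8  9 10 11 12 13 14
dp  0  -  -  -  -  -  -  1  1  -  1  -  -  1  2
(- denotes ∞ / unreachable)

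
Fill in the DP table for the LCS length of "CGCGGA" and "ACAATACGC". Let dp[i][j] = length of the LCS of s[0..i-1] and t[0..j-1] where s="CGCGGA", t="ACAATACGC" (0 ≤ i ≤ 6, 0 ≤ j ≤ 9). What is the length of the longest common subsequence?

   ''  A  C  A  A  T  A  C  G  C
''  0  0  0  0  0  0  0  0  0  0
 C  0  0  1  1  1  1  1  1  1  1
 G  0  0  1  1  1  1  1  1  2  2
 C  0  0  1  1  1  1  1  2  2  3
 G  0  0  1  1  1  1  1  2  3  3
 G  0  0  1  1  1  1  1  2  3  3
 A  0  1  1  2  2  2  2  2  3  3

3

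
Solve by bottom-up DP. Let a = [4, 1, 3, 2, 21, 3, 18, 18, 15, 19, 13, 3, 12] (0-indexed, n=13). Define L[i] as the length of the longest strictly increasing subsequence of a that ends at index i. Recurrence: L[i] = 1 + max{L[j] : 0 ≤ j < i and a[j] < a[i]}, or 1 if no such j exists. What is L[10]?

   i    0    1    2    3    4    5    6    7    8    9   10   11   12
a[i]    4    1    3    2   21    3   18   18   15   19   13    3   12
L[i]    1    1    2    2    3    3    4    4    4    5    4    3    4

4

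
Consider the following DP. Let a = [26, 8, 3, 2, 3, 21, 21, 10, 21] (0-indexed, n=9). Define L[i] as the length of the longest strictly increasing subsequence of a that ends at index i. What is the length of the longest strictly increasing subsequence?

   i    0    1    2    3    4    5    6    7    8
a[i]   26    8    3    2    3   21   21   10   21
L[i]    1    1    1    1    2    3    3    3    4

4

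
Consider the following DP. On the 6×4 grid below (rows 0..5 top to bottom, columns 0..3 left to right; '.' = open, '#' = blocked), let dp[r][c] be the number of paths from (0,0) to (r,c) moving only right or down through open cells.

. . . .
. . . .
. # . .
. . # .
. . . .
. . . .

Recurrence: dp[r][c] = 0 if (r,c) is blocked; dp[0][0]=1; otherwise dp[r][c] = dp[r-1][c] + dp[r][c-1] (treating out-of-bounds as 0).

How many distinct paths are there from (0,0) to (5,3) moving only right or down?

r\c   0   1   2   3
  0   1   1   1   1
  1   1   2   3   4
  2   1   0   3   7
  3   1   1   0   7
  4   1   2   2   9
  5   1   3   5  14

14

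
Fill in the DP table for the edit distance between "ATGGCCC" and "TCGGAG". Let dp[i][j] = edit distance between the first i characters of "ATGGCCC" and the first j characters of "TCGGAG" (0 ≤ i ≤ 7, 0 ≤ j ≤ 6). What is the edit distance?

5

   ''  T  C  G  G  A  G
''  0  1  2  3  4  5  6
 A  1  1  2  3  4  4  5
 T  2  1  2  3  4  5  5
 G  3  2  2  2  3  4  5
 G  4  3  3  2  2  3  4
 C  5  4  3  3  3  3  4
 C  6  5  4  4  4  4  4
 C  7  6  5  5  5  5  5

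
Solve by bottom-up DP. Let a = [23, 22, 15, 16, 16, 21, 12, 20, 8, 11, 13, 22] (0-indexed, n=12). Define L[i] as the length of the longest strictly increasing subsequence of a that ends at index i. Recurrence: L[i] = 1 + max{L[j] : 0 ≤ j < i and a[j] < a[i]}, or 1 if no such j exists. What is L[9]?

2

   i    0    1    2    3    4    5    6    7    8    9   10   11
a[i]   23   22   15   16   16   21   12   20    8   11   13   22
L[i]    1    1    1    2    2    3    1    3    1    2    3    4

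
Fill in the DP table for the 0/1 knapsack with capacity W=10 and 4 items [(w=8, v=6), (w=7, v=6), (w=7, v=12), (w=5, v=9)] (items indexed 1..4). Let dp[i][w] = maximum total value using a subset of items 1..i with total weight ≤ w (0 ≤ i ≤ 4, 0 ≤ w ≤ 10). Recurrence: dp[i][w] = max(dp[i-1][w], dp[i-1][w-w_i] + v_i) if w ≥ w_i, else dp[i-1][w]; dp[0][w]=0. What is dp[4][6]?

i\w   0   1   2   3   4   5   6   7   8   9  10
  0   0   0   0   0   0   0   0   0   0   0   0
  1   0   0   0   0   0   0   0   0   6   6   6
  2   0   0   0   0   0   0   0   6   6   6   6
  3   0   0   0   0   0   0   0  12  12  12  12
  4   0   0   0   0   0   9   9  12  12  12  12

9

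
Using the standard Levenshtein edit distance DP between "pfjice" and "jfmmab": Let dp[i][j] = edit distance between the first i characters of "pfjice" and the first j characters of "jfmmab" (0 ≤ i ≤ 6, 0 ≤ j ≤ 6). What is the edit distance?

5

   ''  j  f  m  m  a  b
''  0  1  2  3  4  5  6
 p  1  1  2  3  4  5  6
 f  2  2  1  2  3  4  5
 j  3  2  2  2  3  4  5
 i  4  3  3  3  3  4  5
 c  5  4  4  4  4  4  5
 e  6  5  5  5  5  5  5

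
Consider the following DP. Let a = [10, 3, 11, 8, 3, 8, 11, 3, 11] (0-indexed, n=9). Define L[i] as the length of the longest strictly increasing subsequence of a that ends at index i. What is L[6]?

3

   i    0    1    2    3    4    5    6    7    8
a[i]   10    3   11    8    3    8   11    3   11
L[i]    1    1    2    2    1    2    3    1    3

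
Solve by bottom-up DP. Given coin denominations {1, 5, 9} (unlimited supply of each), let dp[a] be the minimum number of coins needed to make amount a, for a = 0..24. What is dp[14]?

2

 a  0  1  2  3  4  5  6  7  8  9 10 11 12 13 14 15 16 17 18 19 20 21 22 23 24
dp  0  1  2  3  4  1  2  3  4  1  2  3  4  5  2  3  4  5  2  3  4  5  6  3  4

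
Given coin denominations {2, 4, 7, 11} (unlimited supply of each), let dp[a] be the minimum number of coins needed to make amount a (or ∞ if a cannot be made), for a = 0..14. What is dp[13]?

 a  0  1  2  3  4  5  6  7  8  9 10 11 12 13 14
dp  0  -  1  -  1  -  2  1  2  2  3  1  3  2  2
(- denotes ∞ / unreachable)

2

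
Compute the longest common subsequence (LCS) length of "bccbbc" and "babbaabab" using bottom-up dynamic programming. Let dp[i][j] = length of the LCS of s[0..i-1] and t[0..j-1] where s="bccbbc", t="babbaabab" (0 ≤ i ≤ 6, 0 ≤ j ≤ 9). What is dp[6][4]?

   ''  b  a  b  b  a  a  b  a  b
''  0  0  0  0  0  0  0  0  0  0
 b  0  1  1  1  1  1  1  1  1  1
 c  0  1  1  1  1  1  1  1  1  1
 c  0  1  1  1  1  1  1  1  1  1
 b  0  1  1  2  2  2  2  2  2  2
 b  0  1  1  2  3  3  3  3  3  3
 c  0  1  1  2  3  3  3  3  3  3

3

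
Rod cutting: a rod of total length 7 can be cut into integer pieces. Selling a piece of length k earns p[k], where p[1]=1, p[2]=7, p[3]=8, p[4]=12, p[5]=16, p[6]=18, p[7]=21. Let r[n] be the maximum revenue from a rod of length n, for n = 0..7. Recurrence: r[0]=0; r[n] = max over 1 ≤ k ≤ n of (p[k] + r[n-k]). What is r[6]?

21

   n    0    1    2    3    4    5    6    7
r[n]    0    1    7    8   14   16   21   23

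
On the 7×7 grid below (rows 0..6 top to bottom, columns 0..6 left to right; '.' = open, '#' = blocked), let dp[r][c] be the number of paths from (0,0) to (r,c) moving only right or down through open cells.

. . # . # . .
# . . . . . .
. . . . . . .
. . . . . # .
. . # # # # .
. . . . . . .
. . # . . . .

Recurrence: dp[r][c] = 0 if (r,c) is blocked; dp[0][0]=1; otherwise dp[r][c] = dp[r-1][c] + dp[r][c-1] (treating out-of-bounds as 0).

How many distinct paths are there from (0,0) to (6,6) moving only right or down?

10

r\c   0   1   2   3   4   5   6
  0   1   1   0   0   0   0   0
  1   0   1   1   1   1   1   1
  2   0   1   2   3   4   5   6
  3   0   1   3   6  10   0   6
  4   0   1   0   0   0   0   6
  5   0   1   1   1   1   1   7
  6   0   1   0   1   2   3  10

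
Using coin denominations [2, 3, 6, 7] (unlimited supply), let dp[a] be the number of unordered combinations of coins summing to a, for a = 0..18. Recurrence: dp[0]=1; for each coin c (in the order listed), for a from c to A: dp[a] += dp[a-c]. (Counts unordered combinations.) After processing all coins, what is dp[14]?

8

after  coin     0     1     2     3     4     5     6     7     8     9    10    11    12    13    14    15    16    17    18
          2     1     0     1     0     1     0     1     0     1     0     1     0     1     0     1     0     1     0     1
          3     1     0     1     1     1     1     2     1     2     2     2     2     3     2     3     3     3     3     4
          6     1     0     1     1     1     1     3     1     3     3     3     3     6     3     6     6     6     6    10
          7     1     0     1     1     1     1     3     2     3     4     4     4     7     6     8     9    10    10    14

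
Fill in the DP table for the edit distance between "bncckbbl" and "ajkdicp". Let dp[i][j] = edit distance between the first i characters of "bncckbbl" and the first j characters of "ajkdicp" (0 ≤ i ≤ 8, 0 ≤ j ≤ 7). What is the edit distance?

   ''  a  j  k  d  i  c  p
''  0  1  2  3  4  5  6  7
 b  1  1  2  3  4  5  6  7
 n  2  2  2  3  4  5  6  7
 c  3  3  3  3  4  5  5  6
 c  4  4  4  4  4  5  5  6
 k  5  5  5  4  5  5  6  6
 b  6  6  6  5  5  6  6  7
 b  7  7  7  6  6  6  7  7
 l  8  8  8  7  7  7  7  8

8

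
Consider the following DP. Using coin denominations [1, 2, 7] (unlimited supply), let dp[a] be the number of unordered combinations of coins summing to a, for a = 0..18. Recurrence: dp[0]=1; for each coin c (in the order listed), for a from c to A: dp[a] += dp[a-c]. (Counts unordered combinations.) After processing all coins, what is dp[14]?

13

after  coin     0     1     2     3     4     5     6     7     8     9    10    11    12    13    14    15    16    17    18
          1     1     1     1     1     1     1     1     1     1     1     1     1     1     1     1     1     1     1     1
          2     1     1     2     2     3     3     4     4     5     5     6     6     7     7     8     8     9     9    10
          7     1     1     2     2     3     3     4     5     6     7     8     9    10    11    13    14    16    17    19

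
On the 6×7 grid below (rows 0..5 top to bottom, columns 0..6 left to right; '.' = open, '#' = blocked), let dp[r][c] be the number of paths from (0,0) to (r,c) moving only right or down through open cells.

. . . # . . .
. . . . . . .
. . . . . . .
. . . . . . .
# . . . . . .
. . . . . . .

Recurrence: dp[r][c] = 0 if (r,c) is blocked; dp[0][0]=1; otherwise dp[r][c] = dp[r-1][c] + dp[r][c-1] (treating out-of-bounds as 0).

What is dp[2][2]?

6

r\c   0   1   2   3   4   5   6
  0   1   1   1   0   0   0   0
  1   1   2   3   3   3   3   3
  2   1   3   6   9  12  15  18
  3   1   4  10  19  31  46  64
  4   0   4  14  33  64 110 174
  5   0   4  18  51 115 225 399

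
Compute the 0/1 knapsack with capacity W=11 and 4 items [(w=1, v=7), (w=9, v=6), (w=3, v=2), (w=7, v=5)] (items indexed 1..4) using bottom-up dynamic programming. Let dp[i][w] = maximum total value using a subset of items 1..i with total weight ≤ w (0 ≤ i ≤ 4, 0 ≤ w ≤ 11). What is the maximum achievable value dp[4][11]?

14

i\w   0   1   2   3   4   5   6   7   8   9  10  11
  0   0   0   0   0   0   0   0   0   0   0   0   0
  1   0   7   7   7   7   7   7   7   7   7   7   7
  2   0   7   7   7   7   7   7   7   7   7  13  13
  3   0   7   7   7   9   9   9   9   9   9  13  13
  4   0   7   7   7   9   9   9   9  12  12  13  14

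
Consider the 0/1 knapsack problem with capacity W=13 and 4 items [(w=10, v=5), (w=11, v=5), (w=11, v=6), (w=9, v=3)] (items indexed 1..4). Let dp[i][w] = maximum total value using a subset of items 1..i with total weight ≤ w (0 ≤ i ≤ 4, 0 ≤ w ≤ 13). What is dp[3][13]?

i\w   0   1   2   3   4   5   6   7   8   9  10  11  12  13
  0   0   0   0   0   0   0   0   0   0   0   0   0   0   0
  1   0   0   0   0   0   0   0   0   0   0   5   5   5   5
  2   0   0   0   0   0   0   0   0   0   0   5   5   5   5
  3   0   0   0   0   0   0   0   0   0   0   5   6   6   6
  4   0   0   0   0   0   0   0   0   0   3   5   6   6   6

6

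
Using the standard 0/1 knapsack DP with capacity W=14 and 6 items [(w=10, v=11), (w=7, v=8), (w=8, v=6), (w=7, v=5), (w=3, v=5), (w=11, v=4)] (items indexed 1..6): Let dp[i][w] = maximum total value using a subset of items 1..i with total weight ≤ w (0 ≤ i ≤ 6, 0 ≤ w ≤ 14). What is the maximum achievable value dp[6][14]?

16

i\w   0   1   2   3   4   5   6   7   8   9  10  11  12  13  14
  0   0   0   0   0   0   0   0   0   0   0   0   0   0   0   0
  1   0   0   0   0   0   0   0   0   0   0  11  11  11  11  11
  2   0   0   0   0   0   0   0   8   8   8  11  11  11  11  11
  3   0   0   0   0   0   0   0   8   8   8  11  11  11  11  11
  4   0   0   0   0   0   0   0   8   8   8  11  11  11  11  13
  5   0   0   0   5   5   5   5   8   8   8  13  13  13  16  16
  6   0   0   0   5   5   5   5   8   8   8  13  13  13  16  16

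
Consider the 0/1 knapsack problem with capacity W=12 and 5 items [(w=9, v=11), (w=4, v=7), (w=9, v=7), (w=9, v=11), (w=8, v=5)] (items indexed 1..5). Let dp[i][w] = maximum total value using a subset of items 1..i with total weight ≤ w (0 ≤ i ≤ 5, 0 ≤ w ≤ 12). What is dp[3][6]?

7

i\w   0   1   2   3   4   5   6   7   8   9  10  11  12
  0   0   0   0   0   0   0   0   0   0   0   0   0   0
  1   0   0   0   0   0   0   0   0   0  11  11  11  11
  2   0   0   0   0   7   7   7   7   7  11  11  11  11
  3   0   0   0   0   7   7   7   7   7  11  11  11  11
  4   0   0   0   0   7   7   7   7   7  11  11  11  11
  5   0   0   0   0   7   7   7   7   7  11  11  11  12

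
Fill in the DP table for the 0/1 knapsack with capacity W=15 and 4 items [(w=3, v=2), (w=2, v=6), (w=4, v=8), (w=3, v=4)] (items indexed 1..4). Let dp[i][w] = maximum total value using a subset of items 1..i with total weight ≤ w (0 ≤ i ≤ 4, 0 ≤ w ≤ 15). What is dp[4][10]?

18

i\w   0   1   2   3   4   5   6   7   8   9  10  11  12  13  14  15
  0   0   0   0   0   0   0   0   0   0   0   0   0   0   0   0   0
  1   0   0   0   2   2   2   2   2   2   2   2   2   2   2   2   2
  2   0   0   6   6   6   8   8   8   8   8   8   8   8   8   8   8
  3   0   0   6   6   8   8  14  14  14  16  16  16  16  16  16  16
  4   0   0   6   6   8  10  14  14  14  18  18  18  20  20  20  20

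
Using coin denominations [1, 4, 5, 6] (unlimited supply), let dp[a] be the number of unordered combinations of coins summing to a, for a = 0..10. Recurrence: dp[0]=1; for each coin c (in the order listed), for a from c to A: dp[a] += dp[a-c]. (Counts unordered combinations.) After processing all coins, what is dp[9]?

6

after  coin     0     1     2     3     4     5     6     7     8     9    10
          1     1     1     1     1     1     1     1     1     1     1     1
          4     1     1     1     1     2     2     2     2     3     3     3
          5     1     1     1     1     2     3     3     3     4     5     6
          6     1     1     1     1     2     3     4     4     5     6     8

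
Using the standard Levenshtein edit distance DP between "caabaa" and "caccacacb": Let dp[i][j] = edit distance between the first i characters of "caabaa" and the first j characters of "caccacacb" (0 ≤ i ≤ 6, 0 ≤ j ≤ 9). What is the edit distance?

   ''  c  a  c  c  a  c  a  c  b
''  0  1  2  3  4  5  6  7  8  9
 c  1  0  1  2  3  4  5  6  7  8
 a  2  1  0  1  2  3  4  5  6  7
 a  3  2  1  1  2  2  3  4  5  6
 b  4  3  2  2  2  3  3  4  5  5
 a  5  4  3  3  3  2  3  3  4  5
 a  6  5  4  4  4  3  3  3  4  5

5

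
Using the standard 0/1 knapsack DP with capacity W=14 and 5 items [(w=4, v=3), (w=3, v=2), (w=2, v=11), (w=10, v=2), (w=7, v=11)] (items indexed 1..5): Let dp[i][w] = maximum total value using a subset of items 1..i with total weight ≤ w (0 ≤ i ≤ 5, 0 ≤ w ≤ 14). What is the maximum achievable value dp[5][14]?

i\w   0   1   2   3   4   5   6   7   8   9  10  11  12  13  14
  0   0   0   0   0   0   0   0   0   0   0   0   0   0   0   0
  1   0   0   0   0   3   3   3   3   3   3   3   3   3   3   3
  2   0   0   0   2   3   3   3   5   5   5   5   5   5   5   5
  3   0   0  11  11  11  13  14  14  14  16  16  16  16  16  16
  4   0   0  11  11  11  13  14  14  14  16  16  16  16  16  16
  5   0   0  11  11  11  13  14  14  14  22  22  22  24  25  25

25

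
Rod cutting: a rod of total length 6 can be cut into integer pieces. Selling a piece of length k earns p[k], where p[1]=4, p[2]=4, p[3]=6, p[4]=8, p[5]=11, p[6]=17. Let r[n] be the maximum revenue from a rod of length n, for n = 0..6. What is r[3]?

   n    0    1    2    3    4    5    6
r[n]    0    4    8   12   16   20   24

12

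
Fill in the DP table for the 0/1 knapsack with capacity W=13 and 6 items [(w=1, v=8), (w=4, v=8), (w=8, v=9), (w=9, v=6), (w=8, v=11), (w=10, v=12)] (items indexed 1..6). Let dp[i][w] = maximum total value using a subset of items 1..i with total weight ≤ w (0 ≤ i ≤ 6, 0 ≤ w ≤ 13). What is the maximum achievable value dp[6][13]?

i\w   0   1   2   3   4   5   6   7   8   9  10  11  12  13
  0   0   0   0   0   0   0   0   0   0   0   0   0   0   0
  1   0   8   8   8   8   8   8   8   8   8   8   8   8   8
  2   0   8   8   8   8  16  16  16  16  16  16  16  16  16
  3   0   8   8   8   8  16  16  16  16  17  17  17  17  25
  4   0   8   8   8   8  16  16  16  16  17  17  17  17  25
  5   0   8   8   8   8  16  16  16  16  19  19  19  19  27
  6   0   8   8   8   8  16  16  16  16  19  19  20  20  27

27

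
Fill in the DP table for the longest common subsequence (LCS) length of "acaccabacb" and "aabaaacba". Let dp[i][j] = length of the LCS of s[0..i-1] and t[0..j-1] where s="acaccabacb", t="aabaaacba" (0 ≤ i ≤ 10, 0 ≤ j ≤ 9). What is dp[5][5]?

2

   ''  a  a  b  a  a  a  c  b  a
''  0  0  0  0  0  0  0  0  0  0
 a  0  1  1  1  1  1  1  1  1  1
 c  0  1  1  1  1  1  1  2  2  2
 a  0  1  2  2  2  2  2  2  2  3
 c  0  1  2  2  2  2  2  3  3  3
 c  0  1  2  2  2  2  2  3  3  3
 a  0  1  2  2  3  3  3  3  3  4
 b  0  1  2  3  3  3  3  3  4  4
 a  0  1  2  3  4  4  4  4  4  5
 c  0  1  2  3  4  4  4  5  5  5
 b  0  1  2  3  4  4  4  5  6  6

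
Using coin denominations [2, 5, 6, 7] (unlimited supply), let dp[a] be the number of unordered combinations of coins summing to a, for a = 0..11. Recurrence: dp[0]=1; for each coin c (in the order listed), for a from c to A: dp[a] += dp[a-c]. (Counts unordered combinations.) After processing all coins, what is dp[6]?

2

after  coin     0     1     2     3     4     5     6     7     8     9    10    11
          2     1     0     1     0     1     0     1     0     1     0     1     0
          5     1     0     1     0     1     1     1     1     1     1     2     1
          6     1     0     1     0     1     1     2     1     2     1     3     2
          7     1     0     1     0     1     1     2     2     2     2     3     3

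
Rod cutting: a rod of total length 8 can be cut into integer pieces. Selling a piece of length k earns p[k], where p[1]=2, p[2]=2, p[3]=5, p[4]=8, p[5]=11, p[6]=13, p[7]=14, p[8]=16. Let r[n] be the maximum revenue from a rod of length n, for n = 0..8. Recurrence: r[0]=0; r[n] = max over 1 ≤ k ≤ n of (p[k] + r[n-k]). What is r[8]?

   n    0    1    2    3    4    5    6    7    8
r[n]    0    2    4    6    8   11   13   15   17

17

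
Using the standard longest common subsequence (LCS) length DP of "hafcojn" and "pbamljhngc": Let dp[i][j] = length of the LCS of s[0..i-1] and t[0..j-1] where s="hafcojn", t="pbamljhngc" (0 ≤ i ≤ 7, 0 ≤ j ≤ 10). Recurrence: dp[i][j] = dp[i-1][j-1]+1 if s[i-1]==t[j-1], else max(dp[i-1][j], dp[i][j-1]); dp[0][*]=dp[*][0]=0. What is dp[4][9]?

   ''  p  b  a  m  l  j  h  n  g  c
''  0  0  0  0  0  0  0  0  0  0  0
 h  0  0  0  0  0  0  0  1  1  1  1
 a  0  0  0  1  1  1  1  1  1  1  1
 f  0  0  0  1  1  1  1  1  1  1  1
 c  0  0  0  1  1  1  1  1  1  1  2
 o  0  0  0  1  1  1  1  1  1  1  2
 j  0  0  0  1  1  1  2  2  2  2  2
 n  0  0  0  1  1  1  2  2  3  3  3

1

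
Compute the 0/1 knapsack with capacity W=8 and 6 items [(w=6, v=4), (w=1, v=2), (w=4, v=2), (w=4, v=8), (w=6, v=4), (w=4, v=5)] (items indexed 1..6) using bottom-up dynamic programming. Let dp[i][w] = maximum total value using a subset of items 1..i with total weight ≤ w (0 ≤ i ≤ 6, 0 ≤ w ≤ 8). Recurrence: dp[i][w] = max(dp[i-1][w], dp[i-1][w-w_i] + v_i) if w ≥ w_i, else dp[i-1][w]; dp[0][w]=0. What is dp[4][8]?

i\w   0   1   2   3   4   5   6   7   8
  0   0   0   0   0   0   0   0   0   0
  1   0   0   0   0   0   0   4   4   4
  2   0   2   2   2   2   2   4   6   6
  3   0   2   2   2   2   4   4   6   6
  4   0   2   2   2   8  10  10  10  10
  5   0   2   2   2   8  10  10  10  10
  6   0   2   2   2   8  10  10  10  13

10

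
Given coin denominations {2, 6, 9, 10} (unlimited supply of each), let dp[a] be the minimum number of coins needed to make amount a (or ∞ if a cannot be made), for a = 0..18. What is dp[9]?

1

 a  0  1  2  3  4  5  6  7  8  9 10 11 12 13 14 15 16 17 18
dp  0  -  1  -  2  -  1  -  2  1  1  2  2  3  3  2  2  3  2
(- denotes ∞ / unreachable)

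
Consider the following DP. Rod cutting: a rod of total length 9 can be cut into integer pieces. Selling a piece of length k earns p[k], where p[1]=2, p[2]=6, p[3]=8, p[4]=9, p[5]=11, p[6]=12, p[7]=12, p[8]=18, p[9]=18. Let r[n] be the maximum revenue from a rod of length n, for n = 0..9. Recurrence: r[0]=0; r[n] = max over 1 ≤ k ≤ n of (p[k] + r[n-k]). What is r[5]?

   n    0    1    2    3    4    5    6    7    8    9
r[n]    0    2    6    8   12   14   18   20   24   26

14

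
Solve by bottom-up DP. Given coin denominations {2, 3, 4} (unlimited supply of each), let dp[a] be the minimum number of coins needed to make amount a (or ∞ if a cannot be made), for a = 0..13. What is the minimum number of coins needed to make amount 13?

 a  0  1  2  3  4  5  6  7  8  9 10 11 12 13
dp  0  -  1  1  1  2  2  2  2  3  3  3  3  4
(- denotes ∞ / unreachable)

4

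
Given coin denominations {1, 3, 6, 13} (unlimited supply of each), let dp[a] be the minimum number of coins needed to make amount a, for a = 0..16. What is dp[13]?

1

 a  0  1  2  3  4  5  6  7  8  9 10 11 12 13 14 15 16
dp  0  1  2  1  2  3  1  2  3  2  3  4  2  1  2  3  2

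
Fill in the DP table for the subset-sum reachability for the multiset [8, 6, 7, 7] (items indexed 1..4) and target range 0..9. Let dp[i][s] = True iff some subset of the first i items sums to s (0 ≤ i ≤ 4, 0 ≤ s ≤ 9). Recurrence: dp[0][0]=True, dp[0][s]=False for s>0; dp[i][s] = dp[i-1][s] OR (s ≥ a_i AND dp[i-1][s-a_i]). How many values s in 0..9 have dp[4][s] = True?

i\s   0   1   2   3   4   5   6   7   8   9
  0   T   F   F   F   F   F   F   F   F   F
  1   T   F   F   F   F   F   F   F   T   F
  2   T   F   F   F   F   F   T   F   T   F
  3   T   F   F   F   F   F   T   T   T   F
  4   T   F   F   F   F   F   T   T   T   F

4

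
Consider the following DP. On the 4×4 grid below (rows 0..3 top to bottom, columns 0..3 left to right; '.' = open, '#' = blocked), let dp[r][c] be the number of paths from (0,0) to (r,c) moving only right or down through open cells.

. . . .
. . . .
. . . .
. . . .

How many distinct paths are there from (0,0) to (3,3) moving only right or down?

20

r\c   0   1   2   3
  0   1   1   1   1
  1   1   2   3   4
  2   1   3   6  10
  3   1   4  10  20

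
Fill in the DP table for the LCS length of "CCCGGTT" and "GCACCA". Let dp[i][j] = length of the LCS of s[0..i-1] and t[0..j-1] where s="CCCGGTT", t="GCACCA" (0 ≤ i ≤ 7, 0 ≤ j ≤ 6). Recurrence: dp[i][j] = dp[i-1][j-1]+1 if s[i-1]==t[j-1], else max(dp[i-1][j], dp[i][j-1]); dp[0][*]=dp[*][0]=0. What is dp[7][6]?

   ''  G  C  A  C  C  A
''  0  0  0  0  0  0  0
 C  0  0  1  1  1  1  1
 C  0  0  1  1  2  2  2
 C  0  0  1  1  2  3  3
 G  0  1  1  1  2  3  3
 G  0  1  1  1  2  3  3
 T  0  1  1  1  2  3  3
 T  0  1  1  1  2  3  3

3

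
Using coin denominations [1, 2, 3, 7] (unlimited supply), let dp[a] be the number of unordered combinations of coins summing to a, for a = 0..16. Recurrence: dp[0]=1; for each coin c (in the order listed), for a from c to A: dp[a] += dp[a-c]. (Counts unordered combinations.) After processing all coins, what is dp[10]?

17

after  coin     0     1     2     3     4     5     6     7     8     9    10    11    12    13    14    15    16
          1     1     1     1     1     1     1     1     1     1     1     1     1     1     1     1     1     1
          2     1     1     2     2     3     3     4     4     5     5     6     6     7     7     8     8     9
          3     1     1     2     3     4     5     7     8    10    12    14    16    19    21    24    27    30
          7     1     1     2     3     4     5     7     9    11    14    17    20    24    28    33    38    44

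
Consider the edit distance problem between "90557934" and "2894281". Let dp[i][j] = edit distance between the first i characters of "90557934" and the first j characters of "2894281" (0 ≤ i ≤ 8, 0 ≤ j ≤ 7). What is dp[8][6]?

8

   ''  2  8  9  4  2  8  1
''  0  1  2  3  4  5  6  7
 9  1  1  2  2  3  4  5  6
 0  2  2  2  3  3  4  5  6
 5  3  3  3  3  4  4  5  6
 5  4  4  4  4  4  5  5  6
 7  5  5  5  5  5  5  6  6
 9  6  6  6  5  6  6  6  7
 3  7  7  7  6  6  7  7  7
 4  8  8  8  7  6  7  8  8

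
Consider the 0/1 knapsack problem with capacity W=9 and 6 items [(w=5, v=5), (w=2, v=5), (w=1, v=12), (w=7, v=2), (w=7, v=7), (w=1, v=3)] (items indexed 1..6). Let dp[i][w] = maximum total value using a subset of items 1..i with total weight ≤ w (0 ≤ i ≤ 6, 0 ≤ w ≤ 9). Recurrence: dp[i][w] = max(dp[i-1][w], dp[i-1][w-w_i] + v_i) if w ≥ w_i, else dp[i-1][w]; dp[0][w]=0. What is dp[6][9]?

25

i\w   0   1   2   3   4   5   6   7   8   9
  0   0   0   0   0   0   0   0   0   0   0
  1   0   0   0   0   0   5   5   5   5   5
  2   0   0   5   5   5   5   5  10  10  10
  3   0  12  12  17  17  17  17  17  22  22
  4   0  12  12  17  17  17  17  17  22  22
  5   0  12  12  17  17  17  17  17  22  22
  6   0  12  15  17  20  20  20  20  22  25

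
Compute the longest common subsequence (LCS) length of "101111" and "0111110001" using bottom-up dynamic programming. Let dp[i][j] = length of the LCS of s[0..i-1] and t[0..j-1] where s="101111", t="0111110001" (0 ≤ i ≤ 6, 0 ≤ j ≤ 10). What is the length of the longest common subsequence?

   ''  0  1  1  1  1  1  0  0  0  1
''  0  0  0  0  0  0  0  0  0  0  0
 1  0  0  1  1  1  1  1  1  1  1  1
 0  0  1  1  1  1  1  1  2  2  2  2
 1  0  1  2  2  2  2  2  2  2  2  3
 1  0  1  2  3  3  3  3  3  3  3  3
 1  0  1  2  3  4  4  4  4  4  4  4
 1  0  1  2  3  4  5  5  5  5  5  5

5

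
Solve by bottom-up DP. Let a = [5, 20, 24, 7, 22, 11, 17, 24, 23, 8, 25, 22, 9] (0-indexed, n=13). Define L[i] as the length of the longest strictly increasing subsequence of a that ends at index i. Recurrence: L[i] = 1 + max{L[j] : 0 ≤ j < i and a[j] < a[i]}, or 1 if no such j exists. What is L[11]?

5

   i    0    1    2    3    4    5    6    7    8    9   10   11   12
a[i]    5   20   24    7   22   11   17   24   23    8   25   22    9
L[i]    1    2    3    2    3    3    4    5    5    3    6    5    4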